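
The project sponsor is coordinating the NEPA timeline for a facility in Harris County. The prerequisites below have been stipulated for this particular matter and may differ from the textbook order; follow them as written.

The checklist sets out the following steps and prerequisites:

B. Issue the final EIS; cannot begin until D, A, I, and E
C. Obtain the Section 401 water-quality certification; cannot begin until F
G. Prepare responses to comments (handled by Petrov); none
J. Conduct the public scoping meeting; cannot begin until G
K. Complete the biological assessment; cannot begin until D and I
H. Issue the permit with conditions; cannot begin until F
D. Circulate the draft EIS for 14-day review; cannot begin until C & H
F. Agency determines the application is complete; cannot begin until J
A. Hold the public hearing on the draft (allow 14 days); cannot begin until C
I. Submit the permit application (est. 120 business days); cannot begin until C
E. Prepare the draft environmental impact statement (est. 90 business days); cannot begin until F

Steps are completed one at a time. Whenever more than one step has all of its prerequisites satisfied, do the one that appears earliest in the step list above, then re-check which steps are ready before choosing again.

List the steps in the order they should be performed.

G has no prerequisites → G first.
That leaves J as the only ready step → J.
F is the only step now ready → F.
Ready: C, H and E. C is listed earlier → C.
H, A, I and E are all available; H is listed earlier → H.
D, A, I and E are all available; D is listed earlier → D.
Ready: A, I and E. A is listed earlier → A.
I and E are both available; I is listed earlier → I.
K now also ready, so the ready set is {K, E}; K is listed earlier → K.
That leaves E as the only ready step → E.
Next only B has its prerequisites met → B.

G → J → F → C → H → D → A → I → K → E → B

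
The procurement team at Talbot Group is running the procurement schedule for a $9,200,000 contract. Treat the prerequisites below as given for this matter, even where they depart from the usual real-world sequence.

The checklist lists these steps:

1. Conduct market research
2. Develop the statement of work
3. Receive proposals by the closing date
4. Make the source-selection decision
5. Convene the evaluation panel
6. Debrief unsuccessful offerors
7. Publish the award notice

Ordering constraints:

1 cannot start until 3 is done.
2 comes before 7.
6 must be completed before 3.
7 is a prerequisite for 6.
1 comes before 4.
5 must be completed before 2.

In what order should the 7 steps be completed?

5, 2, 7, 6, 3, 1, 4

Only 5 has no prerequisites, so it is first.
Next only 2 has its prerequisites met → 2.
7 is the only step now ready → 7.
Next only 6 has its prerequisites met → 6.
3 needed 6, now all done → 3.
Next only 1 has its prerequisites met → 1.
4 is the only step now ready → 4.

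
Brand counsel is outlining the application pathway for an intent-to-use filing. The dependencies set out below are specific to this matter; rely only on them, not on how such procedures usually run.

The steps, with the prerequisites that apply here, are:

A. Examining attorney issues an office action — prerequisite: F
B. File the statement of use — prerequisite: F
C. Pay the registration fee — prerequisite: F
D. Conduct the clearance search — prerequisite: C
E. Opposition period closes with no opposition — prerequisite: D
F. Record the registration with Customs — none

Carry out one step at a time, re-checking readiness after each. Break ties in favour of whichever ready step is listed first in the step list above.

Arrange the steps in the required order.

F is the only step with nothing outstanding, so it goes first.
Ready: A, B and C. A is listed earlier → A.
B and C are both available; B is listed earlier → B.
Next only C has its prerequisites met → C.
D needed C, now all done → D.
E needed D, now all done → E.

F, A, B, C, D, E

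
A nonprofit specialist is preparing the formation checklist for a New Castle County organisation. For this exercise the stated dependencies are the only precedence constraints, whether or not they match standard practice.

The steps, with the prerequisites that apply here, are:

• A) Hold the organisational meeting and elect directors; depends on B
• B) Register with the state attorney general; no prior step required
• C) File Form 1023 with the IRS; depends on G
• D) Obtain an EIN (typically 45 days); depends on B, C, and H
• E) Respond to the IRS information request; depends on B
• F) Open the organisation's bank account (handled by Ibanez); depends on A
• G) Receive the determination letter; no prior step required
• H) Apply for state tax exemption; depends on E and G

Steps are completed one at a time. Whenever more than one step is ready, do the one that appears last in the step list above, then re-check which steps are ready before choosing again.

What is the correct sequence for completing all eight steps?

G C B E H D A F

Nothing is required for G and B. G is listed later → G first.
C now also ready, so the ready set is {C, B}; C is listed later → C.
That leaves B as the only ready step → B.
E and A are both available; E is listed later → E.
H now also ready, so the ready set is {H, A}; H is listed later → H.
Now D and A have their prerequisites met. D is listed later, so D next.
That leaves A as the only ready step → A.
F needed A, now all done → F.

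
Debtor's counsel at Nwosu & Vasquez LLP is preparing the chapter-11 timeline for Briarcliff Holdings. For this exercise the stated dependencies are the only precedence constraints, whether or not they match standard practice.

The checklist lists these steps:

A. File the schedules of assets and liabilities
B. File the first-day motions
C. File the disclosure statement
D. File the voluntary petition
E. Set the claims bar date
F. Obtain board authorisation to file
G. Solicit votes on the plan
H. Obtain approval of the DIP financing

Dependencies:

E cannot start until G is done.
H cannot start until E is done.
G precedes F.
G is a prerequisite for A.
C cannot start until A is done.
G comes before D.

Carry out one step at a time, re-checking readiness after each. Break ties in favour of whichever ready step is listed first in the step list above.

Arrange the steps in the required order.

B and G have no prerequisites; B is listed earlier, so B is first.
Next only G has its prerequisites met → G.
Ready: A, D, E and F. A is listed earlier → A.
C, D, E and F are all available; C is listed earlier → C.
Ready: D, E and F. D is listed earlier → D.
E and F are both available; E is listed earlier → E.
F and H are both available; F is listed earlier → F.
Next only H has its prerequisites met → H.

B → G → A → C → D → E → F → H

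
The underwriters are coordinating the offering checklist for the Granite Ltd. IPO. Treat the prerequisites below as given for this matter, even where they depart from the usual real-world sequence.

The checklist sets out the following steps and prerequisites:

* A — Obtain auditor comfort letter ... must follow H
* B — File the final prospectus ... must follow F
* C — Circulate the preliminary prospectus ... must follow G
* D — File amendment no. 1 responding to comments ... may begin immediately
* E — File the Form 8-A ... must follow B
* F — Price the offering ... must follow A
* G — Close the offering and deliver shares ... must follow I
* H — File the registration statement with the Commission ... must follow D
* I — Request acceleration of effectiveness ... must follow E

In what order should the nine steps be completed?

D is the only step with nothing outstanding, so it goes first.
H is the only step now ready → H.
Next only A has its prerequisites met → A.
F needed A, now all done → F.
B is the only step now ready → B.
E needed B, now all done → E.
I is the only step now ready → I.
G needed I, now all done → G.
That leaves C as the only ready step → C.

D H A F B E I G C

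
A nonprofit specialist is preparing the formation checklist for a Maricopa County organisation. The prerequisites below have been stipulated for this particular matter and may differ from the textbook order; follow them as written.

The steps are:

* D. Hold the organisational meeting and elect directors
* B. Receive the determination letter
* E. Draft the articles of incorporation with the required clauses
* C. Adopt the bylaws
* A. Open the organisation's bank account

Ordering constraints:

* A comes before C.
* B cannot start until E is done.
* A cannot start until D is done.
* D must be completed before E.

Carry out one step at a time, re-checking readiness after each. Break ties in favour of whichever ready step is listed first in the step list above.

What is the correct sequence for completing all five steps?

D, E, B, A, C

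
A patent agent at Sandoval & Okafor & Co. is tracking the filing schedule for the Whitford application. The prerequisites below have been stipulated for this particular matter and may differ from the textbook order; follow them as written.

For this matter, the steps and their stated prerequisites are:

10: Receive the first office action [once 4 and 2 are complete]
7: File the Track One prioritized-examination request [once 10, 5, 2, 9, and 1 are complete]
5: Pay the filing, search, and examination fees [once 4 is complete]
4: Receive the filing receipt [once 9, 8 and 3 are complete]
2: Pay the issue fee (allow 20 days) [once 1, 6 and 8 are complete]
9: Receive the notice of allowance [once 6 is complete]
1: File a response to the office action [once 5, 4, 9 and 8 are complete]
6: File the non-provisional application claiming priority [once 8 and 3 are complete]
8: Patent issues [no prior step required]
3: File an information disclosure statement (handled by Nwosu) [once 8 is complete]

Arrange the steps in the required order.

8 → 3 → 6 → 9 → 4 → 5 → 1 → 2 → 10 → 7

Only 8 has no prerequisites, so it is first.
3 needed 8, now all done → 3.
That leaves 6 as the only ready step → 6.
9 needed 6, now all done → 9.
4 is the only step now ready → 4.
5 needed 4, now all done → 5.
That leaves 1 as the only ready step → 1.
Next only 2 has its prerequisites met → 2.
Next only 10 has its prerequisites met → 10.
7 needed 10, 5, 2, 9 and 1, now all done → 7.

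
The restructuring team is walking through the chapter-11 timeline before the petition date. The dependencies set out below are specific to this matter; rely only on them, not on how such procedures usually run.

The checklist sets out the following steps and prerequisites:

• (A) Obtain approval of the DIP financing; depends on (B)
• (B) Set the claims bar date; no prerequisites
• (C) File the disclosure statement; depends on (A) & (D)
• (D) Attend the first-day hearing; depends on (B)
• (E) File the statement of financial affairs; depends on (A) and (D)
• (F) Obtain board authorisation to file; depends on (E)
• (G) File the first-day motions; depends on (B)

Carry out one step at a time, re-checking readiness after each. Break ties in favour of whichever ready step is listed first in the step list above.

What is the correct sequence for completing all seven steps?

(B), (A), (D), (C), (E), (F), (G)

Only (B) has no prerequisites, so it is first.
(A), (D) and (G) are all available; (A) is listed earlier → (A).
(D) and (G) are both available; (D) is listed earlier → (D).
(C) and (E) now also ready, so the ready set is {(C), (E), (G)}; (C) is listed earlier → (C).
(E) and (G) are both available; (E) is listed earlier → (E).
Now (F) and (G) have their prerequisites met. (F) is listed earlier, so (F) next.
That leaves (G) as the only ready step → (G).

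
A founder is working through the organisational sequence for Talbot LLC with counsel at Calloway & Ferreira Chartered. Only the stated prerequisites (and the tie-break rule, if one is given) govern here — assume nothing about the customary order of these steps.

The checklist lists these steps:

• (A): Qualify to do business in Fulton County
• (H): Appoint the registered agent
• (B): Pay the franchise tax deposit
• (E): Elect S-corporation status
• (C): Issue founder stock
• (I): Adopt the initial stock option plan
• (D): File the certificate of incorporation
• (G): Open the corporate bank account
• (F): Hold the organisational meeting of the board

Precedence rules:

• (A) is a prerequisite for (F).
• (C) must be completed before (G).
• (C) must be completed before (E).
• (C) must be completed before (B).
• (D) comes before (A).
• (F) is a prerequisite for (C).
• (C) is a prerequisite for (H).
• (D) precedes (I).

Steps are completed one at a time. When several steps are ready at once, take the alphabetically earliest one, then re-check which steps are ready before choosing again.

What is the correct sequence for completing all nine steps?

(D) (A) (F) (C) (B) (E) (G) (H) (I)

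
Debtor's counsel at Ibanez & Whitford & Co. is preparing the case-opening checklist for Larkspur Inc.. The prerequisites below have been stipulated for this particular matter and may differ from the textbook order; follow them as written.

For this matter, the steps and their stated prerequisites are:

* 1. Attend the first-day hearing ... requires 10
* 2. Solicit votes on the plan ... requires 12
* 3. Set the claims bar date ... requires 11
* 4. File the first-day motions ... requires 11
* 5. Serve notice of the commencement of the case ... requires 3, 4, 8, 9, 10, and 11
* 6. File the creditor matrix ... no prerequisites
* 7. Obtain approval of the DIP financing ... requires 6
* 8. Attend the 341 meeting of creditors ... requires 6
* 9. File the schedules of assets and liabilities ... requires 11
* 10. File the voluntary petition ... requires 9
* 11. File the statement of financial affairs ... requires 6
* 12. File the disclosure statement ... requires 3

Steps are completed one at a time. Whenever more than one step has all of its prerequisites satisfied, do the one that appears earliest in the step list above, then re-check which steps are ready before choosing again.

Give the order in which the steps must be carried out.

Only 6 has no prerequisites, so it is first.
Ready: 7, 8 and 11. 7 is listed earlier → 7.
Now 8 and 11 have their prerequisites met. 8 is listed earlier, so 8 next.
11 is the only step now ready → 11.
Now 3, 4 and 9 have their prerequisites met. 3 is listed earlier, so 3 next.
Ready: 4, 9 and 12. 4 is listed earlier → 4.
Ready: 9 and 12. 9 is listed earlier → 9.
Now 10 and 12 have their prerequisites met. 10 is listed earlier, so 10 next.
1 and 5 now also ready, so the ready set is {1, 5, 12}; 1 is listed earlier → 1.
Ready: 5 and 12. 5 is listed earlier → 5.
Next only 12 has its prerequisites met → 12.
That leaves 2 as the only ready step → 2.

6, 7, 8, 11, 3, 4, 9, 10, 1, 5, 12, 2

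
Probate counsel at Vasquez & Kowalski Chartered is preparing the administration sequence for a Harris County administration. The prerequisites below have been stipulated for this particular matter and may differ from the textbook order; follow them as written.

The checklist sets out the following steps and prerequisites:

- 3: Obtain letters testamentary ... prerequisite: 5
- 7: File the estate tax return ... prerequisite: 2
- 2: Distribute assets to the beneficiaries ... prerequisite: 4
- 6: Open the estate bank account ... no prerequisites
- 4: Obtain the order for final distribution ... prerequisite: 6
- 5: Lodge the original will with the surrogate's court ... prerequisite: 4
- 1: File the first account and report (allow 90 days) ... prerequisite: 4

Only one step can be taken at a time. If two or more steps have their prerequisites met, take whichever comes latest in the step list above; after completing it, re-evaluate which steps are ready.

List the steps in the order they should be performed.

6 4 1 5 2 7 3

6 has no prerequisites → 6 first.
4 is the only step now ready → 4.
Now 1, 5 and 2 have their prerequisites met. 1 is listed later, so 1 next.
5 and 2 are both available; 5 is listed later → 5.
2 and 3 are both available; 2 is listed later → 2.
Ready: 7 and 3. 7 is listed later → 7.
3 needed 5, now all done → 3.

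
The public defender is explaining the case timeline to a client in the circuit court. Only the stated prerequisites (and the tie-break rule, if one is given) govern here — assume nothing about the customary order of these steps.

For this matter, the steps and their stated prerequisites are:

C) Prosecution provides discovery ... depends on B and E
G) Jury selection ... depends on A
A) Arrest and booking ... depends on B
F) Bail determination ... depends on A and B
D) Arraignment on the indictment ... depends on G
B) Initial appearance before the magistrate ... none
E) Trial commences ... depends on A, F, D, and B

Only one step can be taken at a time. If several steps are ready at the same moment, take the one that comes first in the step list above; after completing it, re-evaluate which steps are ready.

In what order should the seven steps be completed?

B is the only step with nothing outstanding, so it goes first.
A is the only step now ready → A.
Now G and F have their prerequisites met. G is listed earlier, so G next.
D now also ready, so the ready set is {F, D}; F is listed earlier → F.
D needed G, now all done → D.
E needed A, F, D and B, now all done → E.
C is the only step now ready → C.

B, A, G, F, D, E, C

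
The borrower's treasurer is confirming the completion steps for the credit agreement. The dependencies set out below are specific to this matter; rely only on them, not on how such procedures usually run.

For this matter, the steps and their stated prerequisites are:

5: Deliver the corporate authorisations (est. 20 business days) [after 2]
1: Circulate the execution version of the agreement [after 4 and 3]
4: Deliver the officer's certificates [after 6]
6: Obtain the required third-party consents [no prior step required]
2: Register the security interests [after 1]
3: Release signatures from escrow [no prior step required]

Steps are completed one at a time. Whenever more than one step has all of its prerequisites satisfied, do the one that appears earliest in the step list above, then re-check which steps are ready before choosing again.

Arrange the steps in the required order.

6, 4, 3, 1, 2, 5

Nothing is required for 6 and 3. 6 is listed earlier → 6 first.
Now 4 and 3 have their prerequisites met. 4 is listed earlier, so 4 next.
That leaves 3 as the only ready step → 3.
1 is the only step now ready → 1.
2 is the only step now ready → 2.
That leaves 5 as the only ready step → 5.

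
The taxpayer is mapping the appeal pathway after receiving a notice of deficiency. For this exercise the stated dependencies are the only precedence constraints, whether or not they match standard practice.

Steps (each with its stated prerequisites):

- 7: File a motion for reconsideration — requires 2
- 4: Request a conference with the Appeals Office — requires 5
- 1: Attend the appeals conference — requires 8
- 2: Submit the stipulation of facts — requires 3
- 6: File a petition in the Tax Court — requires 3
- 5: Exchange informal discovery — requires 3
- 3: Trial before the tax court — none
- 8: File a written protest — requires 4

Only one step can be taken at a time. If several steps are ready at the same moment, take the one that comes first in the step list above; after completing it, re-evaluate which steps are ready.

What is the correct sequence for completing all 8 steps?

3, 2, 7, 6, 5, 4, 8, 1

Only 3 has no prerequisites, so it is first.
Ready: 2, 6 and 5. 2 is listed earlier → 2.
7, 6 and 5 are all available; 7 is listed earlier → 7.
Ready: 6 and 5. 6 is listed earlier → 6.
Next only 5 has its prerequisites met → 5.
4 is the only step now ready → 4.
That leaves 8 as the only ready step → 8.
1 needed 8, now all done → 1.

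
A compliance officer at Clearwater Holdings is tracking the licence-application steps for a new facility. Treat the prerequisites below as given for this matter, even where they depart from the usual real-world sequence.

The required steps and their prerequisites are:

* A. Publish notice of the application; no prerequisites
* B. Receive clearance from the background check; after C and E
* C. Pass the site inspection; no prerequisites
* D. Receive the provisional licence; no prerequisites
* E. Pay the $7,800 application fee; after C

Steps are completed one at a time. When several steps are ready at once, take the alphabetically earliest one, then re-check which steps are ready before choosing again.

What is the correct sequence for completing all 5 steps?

A, C and D have no prerequisites; A has the earlier label, so A is first.
Ready: C and D. C has the earlier label → C.
Now D and E have their prerequisites met. D has the earlier label, so D next.
Next only E has its prerequisites met → E.
B needed C and E, now all done → B.

A, C, D, E, B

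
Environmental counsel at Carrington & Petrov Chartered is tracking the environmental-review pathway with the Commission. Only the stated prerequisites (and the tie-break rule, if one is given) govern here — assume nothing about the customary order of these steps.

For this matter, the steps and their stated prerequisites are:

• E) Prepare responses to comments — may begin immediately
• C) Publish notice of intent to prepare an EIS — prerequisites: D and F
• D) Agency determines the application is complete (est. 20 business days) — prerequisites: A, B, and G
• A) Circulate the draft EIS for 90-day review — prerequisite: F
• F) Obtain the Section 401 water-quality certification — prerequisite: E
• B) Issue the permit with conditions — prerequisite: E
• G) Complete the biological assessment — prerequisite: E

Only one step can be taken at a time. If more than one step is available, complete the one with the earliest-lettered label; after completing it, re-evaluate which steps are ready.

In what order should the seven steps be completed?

E → B → F → A → G → D → C

E has no prerequisites → E first.
B, F and G are all available; B has the earlier label → B.
F and G are both available; F has the earlier label → F.
A now also ready, so the ready set is {A, G}; A has the earlier label → A.
G needed E, now all done → G.
D is the only step now ready → D.
Next only C has its prerequisites met → C.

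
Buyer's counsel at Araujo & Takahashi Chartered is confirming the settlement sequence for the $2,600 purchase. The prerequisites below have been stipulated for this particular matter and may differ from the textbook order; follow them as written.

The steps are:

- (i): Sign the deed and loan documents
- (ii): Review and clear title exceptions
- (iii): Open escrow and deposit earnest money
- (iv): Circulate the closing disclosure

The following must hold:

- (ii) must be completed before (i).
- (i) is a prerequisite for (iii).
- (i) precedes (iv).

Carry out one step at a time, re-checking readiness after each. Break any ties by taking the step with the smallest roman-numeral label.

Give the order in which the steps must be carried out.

(ii) → (i) → (iii) → (iv)

Only (ii) has no prerequisites, so it is first.
(i) needed (ii), now all done → (i).
Now (iii) and (iv) have their prerequisites met. (iii) has the earlier label, so (iii) next.
Next only (iv) has its prerequisites met → (iv).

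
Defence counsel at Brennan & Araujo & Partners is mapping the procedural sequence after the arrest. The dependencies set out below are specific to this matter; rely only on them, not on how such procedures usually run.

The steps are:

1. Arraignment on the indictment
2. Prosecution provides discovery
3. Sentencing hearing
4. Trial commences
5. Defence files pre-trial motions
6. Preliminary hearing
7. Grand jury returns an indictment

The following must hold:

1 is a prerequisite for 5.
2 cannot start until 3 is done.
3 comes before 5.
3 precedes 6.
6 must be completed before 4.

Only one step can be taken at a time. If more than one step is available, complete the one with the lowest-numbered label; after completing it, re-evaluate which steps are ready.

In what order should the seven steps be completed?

1 3 2 5 6 4 7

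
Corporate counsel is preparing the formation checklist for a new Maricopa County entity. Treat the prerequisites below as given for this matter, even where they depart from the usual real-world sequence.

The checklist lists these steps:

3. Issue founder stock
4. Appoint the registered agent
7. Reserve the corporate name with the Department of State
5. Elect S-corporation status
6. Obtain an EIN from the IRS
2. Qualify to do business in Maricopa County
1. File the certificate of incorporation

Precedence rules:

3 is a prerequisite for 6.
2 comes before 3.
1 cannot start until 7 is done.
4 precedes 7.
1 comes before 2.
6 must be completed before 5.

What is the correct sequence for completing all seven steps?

4 is the only step with nothing outstanding, so it goes first.
That leaves 7 as the only ready step → 7.
Next only 1 has its prerequisites met → 1.
That leaves 2 as the only ready step → 2.
3 needed 2, now all done → 3.
That leaves 6 as the only ready step → 6.
5 needed 6, now all done → 5.

4 7 1 2 3 6 5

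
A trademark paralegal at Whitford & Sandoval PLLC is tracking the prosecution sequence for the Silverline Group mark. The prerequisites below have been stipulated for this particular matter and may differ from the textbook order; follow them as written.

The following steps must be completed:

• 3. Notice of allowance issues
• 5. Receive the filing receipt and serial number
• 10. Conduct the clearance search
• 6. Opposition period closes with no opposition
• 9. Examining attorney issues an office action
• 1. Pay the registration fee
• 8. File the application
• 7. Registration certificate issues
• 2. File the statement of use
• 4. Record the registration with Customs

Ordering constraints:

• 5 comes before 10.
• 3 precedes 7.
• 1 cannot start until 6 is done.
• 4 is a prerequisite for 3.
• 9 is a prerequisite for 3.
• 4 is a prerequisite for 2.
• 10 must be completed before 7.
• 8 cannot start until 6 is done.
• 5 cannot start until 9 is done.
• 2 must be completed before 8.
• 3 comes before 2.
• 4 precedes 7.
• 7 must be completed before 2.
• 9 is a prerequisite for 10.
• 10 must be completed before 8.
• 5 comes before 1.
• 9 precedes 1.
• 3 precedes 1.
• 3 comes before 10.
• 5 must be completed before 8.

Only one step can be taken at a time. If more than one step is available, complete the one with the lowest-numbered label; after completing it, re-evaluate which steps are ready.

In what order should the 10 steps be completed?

Nothing is required for 4, 6 and 9. 4 has the earlier label → 4 first.
Ready: 6 and 9. 6 has the earlier label → 6.
9 is the only step now ready → 9.
Ready: 3 and 5. 3 has the earlier label → 3.
That leaves 5 as the only ready step → 5.
Ready: 1 and 10. 1 has the earlier label → 1.
10 needed 3, 5 and 9, now all done → 10.
Next only 7 has its prerequisites met → 7.
Next only 2 has its prerequisites met → 2.
8 is the only step now ready → 8.

4 6 9 3 5 1 10 7 2 8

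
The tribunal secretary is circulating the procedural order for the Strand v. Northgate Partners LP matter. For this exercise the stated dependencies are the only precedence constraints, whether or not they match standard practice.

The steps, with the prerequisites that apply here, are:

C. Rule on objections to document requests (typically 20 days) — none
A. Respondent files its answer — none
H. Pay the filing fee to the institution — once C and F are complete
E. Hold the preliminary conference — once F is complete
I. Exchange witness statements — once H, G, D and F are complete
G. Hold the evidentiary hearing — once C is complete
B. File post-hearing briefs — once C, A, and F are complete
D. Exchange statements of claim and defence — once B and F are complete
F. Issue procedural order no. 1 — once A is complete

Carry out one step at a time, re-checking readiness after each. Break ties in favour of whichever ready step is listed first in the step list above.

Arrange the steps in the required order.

C and A have no prerequisites; C is listed earlier, so C is first.
G now also ready, so the ready set is {A, G}; A is listed earlier → A.
Now G and F have their prerequisites met. G is listed earlier, so G next.
F needed A, now all done → F.
H, E and B are all available; H is listed earlier → H.
Ready: E and B. E is listed earlier → E.
B needed C, A and F, now all done → B.
D needed B and F, now all done → D.
I is the only step now ready → I.

C, A, G, F, H, E, B, D, I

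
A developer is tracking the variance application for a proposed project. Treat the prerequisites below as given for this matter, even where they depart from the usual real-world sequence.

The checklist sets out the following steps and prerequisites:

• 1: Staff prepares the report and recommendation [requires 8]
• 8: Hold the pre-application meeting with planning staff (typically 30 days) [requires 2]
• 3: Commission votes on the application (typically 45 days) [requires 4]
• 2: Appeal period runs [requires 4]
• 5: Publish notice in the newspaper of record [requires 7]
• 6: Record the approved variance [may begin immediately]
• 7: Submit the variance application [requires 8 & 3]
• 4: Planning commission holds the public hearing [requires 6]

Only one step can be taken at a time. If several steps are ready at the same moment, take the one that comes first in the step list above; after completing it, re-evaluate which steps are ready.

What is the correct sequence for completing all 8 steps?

6, 4, 3, 2, 8, 1, 7, 5

6 has no prerequisites → 6 first.
4 needed 6, now all done → 4.
Now 3 and 2 have their prerequisites met. 3 is listed earlier, so 3 next.
2 is the only step now ready → 2.
Next only 8 has its prerequisites met → 8.
Now 1 and 7 have their prerequisites met. 1 is listed earlier, so 1 next.
7 needed 8 and 3, now all done → 7.
5 is the only step now ready → 5.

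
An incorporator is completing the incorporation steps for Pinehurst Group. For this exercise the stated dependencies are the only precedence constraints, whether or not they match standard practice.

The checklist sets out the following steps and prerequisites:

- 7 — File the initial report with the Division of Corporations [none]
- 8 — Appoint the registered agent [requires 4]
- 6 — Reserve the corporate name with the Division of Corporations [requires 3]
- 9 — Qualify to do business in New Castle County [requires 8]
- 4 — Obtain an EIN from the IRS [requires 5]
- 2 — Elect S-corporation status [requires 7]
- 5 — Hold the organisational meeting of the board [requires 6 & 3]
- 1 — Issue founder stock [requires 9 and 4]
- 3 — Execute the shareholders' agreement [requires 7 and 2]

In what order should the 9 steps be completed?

7, 2, 3, 6, 5, 4, 8, 9, 1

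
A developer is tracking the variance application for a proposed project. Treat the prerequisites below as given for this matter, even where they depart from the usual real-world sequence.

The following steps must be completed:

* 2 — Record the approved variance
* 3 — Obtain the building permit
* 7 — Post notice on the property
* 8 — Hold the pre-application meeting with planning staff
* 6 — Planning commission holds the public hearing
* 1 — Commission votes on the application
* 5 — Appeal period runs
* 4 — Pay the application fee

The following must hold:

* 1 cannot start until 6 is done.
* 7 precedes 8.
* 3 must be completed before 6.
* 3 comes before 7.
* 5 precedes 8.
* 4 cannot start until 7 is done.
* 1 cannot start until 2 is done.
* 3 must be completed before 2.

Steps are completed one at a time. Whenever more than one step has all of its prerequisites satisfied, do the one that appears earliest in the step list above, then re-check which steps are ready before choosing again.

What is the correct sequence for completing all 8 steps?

3, 2, 7, 6, 1, 5, 8, 4

Nothing is required for 3 and 5. 3 is listed earlier → 3 first.
2, 7 and 6 now also ready, so the ready set is {2, 7, 6, 5}; 2 is listed earlier → 2.
Ready: 7, 6 and 5. 7 is listed earlier → 7.
Ready: 6, 5 and 4. 6 is listed earlier → 6.
1, 5 and 4 are all available; 1 is listed earlier → 1.
Now 5 and 4 have their prerequisites met. 5 is listed earlier, so 5 next.
8 now also ready, so the ready set is {8, 4}; 8 is listed earlier → 8.
4 needed 7, now all done → 4.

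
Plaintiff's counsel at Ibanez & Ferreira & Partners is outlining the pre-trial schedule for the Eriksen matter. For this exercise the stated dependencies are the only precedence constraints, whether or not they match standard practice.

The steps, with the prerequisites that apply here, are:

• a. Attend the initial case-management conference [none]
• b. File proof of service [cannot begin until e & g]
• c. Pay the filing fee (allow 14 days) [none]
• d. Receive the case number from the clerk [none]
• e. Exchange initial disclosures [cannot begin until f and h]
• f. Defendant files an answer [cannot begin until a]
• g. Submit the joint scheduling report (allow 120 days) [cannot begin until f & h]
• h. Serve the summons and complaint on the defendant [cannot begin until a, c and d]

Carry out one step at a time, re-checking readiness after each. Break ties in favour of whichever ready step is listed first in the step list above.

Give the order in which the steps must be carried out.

a, c and d have no prerequisites; a is listed earlier, so a is first.
c, d and f are all available; c is listed earlier → c.
d and f are both available; d is listed earlier → d.
Now f and h have their prerequisites met. f is listed earlier, so f next.
h is the only step now ready → h.
Now e and g have their prerequisites met. e is listed earlier, so e next.
g needed f and h, now all done → g.
Next only b has its prerequisites met → b.

a, c, d, f, h, e, g, b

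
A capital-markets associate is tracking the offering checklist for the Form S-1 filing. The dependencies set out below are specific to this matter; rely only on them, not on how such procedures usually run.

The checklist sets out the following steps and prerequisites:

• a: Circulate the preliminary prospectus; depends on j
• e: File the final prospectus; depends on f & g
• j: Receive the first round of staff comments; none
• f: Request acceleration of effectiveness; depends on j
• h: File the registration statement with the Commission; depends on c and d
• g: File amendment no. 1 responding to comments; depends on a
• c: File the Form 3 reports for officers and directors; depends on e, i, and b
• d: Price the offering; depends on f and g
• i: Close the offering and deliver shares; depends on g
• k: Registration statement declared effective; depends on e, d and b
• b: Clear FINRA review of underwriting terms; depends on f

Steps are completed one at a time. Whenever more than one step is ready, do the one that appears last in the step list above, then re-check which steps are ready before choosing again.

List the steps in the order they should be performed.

Only j has no prerequisites, so it is first.
Ready: f and a. f is listed later → f.
b now also ready, so the ready set is {b, a}; b is listed later → b.
a needed j, now all done → a.
Next only g has its prerequisites met → g.
Now i, d and e have their prerequisites met. i is listed later, so i next.
Ready: d and e. d is listed later → d.
e is the only step now ready → e.
k and c are both available; k is listed later → k.
c is the only step now ready → c.
h is the only step now ready → h.

j, f, b, a, g, i, d, e, k, c, h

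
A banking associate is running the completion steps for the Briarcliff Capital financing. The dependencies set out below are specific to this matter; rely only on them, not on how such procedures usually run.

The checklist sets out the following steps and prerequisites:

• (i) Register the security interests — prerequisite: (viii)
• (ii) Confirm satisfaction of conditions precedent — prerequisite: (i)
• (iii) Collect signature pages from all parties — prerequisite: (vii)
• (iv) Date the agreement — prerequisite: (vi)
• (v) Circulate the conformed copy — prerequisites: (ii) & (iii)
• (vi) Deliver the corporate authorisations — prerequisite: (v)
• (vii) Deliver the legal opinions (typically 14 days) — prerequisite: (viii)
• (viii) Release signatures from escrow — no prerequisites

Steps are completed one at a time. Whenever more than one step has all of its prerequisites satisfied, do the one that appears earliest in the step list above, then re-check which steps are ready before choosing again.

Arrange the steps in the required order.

(viii), (i), (ii), (vii), (iii), (v), (vi), (iv)

(viii) is the only step with nothing outstanding, so it goes first.
(i) and (vii) are both available; (i) is listed earlier → (i).
(ii) now also ready, so the ready set is {(ii), (vii)}; (ii) is listed earlier → (ii).
(vii) needed (viii), now all done → (vii).
That leaves (iii) as the only ready step → (iii).
(v) needed (ii) and (iii), now all done → (v).
(vi) needed (v), now all done → (vi).
That leaves (iv) as the only ready step → (iv).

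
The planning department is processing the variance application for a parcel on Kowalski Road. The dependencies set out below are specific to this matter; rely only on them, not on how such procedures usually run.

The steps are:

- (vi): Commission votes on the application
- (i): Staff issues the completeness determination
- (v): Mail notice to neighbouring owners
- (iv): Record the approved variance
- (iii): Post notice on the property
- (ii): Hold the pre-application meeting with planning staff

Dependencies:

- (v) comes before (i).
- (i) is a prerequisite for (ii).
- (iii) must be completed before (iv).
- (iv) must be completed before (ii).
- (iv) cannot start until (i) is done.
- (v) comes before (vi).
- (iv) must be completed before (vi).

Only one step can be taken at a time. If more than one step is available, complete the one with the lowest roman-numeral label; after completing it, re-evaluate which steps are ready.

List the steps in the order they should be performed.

(iii), (v), (i), (iv), (ii), (vi)

Nothing is required for (iii) and (v). (iii) has the earlier label → (iii) first.
Next only (v) has its prerequisites met → (v).
That leaves (i) as the only ready step → (i).
(iv) is the only step now ready → (iv).
Now (ii) and (vi) have their prerequisites met. (ii) has the earlier label, so (ii) next.
(vi) needed (iv) and (v), now all done → (vi).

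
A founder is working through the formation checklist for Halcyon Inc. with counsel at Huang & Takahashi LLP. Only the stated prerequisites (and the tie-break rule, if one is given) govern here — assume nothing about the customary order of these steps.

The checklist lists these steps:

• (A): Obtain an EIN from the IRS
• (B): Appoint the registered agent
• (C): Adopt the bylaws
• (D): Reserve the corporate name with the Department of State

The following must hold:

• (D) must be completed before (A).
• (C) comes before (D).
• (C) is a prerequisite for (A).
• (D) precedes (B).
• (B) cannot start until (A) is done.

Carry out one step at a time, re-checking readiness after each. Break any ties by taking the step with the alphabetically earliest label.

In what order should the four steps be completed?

Only (C) has no prerequisites, so it is first.
Next only (D) has its prerequisites met → (D).
(A) needed (C) and (D), now all done → (A).
(B) is the only step now ready → (B).

(C), (D), (A), (B)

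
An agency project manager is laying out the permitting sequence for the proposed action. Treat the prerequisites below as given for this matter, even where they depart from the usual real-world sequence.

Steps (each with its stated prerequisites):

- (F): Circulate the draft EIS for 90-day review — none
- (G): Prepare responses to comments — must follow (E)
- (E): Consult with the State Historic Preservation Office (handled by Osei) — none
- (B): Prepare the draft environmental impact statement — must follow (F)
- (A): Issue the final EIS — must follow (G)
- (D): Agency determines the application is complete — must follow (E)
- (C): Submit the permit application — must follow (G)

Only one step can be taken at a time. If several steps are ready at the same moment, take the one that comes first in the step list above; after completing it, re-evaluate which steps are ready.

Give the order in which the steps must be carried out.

(F) and (E) have no prerequisites; (F) is listed earlier, so (F) is first.
(E) and (B) are both available; (E) is listed earlier → (E).
(G) and (D) now also ready, so the ready set is {(G), (B), (D)}; (G) is listed earlier → (G).
(B), (A), (D) and (C) are all available; (B) is listed earlier → (B).
(A), (D) and (C) are all available; (A) is listed earlier → (A).
Ready: (D) and (C). (D) is listed earlier → (D).
(C) is the only step now ready → (C).

(F), (E), (G), (B), (A), (D), (C)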